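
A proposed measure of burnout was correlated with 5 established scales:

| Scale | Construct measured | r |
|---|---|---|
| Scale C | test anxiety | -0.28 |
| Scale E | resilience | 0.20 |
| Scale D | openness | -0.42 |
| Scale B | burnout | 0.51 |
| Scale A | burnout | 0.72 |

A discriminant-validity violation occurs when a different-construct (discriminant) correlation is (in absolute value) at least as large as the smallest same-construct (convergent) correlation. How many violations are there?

Convergent (same construct = burnout): Scale B, Scale A.
Smallest convergent = 0.51. Discriminant |r|: 0.28, 0.20, 0.42; count ≥ 0.51 → 0.

0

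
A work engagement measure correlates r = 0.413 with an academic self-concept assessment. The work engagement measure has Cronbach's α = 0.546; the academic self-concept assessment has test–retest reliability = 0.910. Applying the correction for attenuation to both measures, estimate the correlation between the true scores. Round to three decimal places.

r_true = r_obs / √(r_xx · r_yy) = 0.413 / √(0.546 × 0.910) = 0.413 / √0.496860 = 0.413 / 0.7049 ≈ 0.586.

0.586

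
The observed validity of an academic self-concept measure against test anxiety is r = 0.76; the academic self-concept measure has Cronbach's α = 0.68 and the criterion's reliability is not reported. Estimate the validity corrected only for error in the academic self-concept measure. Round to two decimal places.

Single correction: r_c = r_obs / √r_xx = 0.76 / √0.68 = 0.76 / 0.8246 ≈ 0.92.

0.92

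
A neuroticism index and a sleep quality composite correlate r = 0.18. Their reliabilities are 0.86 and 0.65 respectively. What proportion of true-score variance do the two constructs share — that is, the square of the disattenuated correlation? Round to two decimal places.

0.06

Disattenuated r = 0.18 / √(0.86 × 0.65) = 0.18 / 0.7477 = 0.2407.
Shared true-score variance = 0.2407² = 0.0579 ≈ 0.06.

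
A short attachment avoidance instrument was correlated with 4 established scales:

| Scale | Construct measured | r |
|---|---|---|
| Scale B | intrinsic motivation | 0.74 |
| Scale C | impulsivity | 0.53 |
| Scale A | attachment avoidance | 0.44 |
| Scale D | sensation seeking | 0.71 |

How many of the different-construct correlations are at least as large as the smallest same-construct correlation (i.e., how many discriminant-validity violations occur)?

3

Convergent (same construct = attachment avoidance): Scale A.
Smallest convergent = 0.44. Discriminant values: 0.74, 0.53, 0.71; count ≥ 0.44 → 3.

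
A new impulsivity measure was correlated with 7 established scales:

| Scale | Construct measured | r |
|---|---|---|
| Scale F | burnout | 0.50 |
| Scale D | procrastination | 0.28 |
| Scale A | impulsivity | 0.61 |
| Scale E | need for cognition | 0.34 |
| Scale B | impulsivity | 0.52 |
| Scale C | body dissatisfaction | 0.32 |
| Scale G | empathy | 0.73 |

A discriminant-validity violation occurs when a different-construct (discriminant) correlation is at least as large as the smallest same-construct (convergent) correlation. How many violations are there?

Convergent (same construct = impulsivity): Scale A, Scale B.
Smallest convergent = 0.52. Discriminant values: 0.50, 0.28, 0.34, 0.32, 0.73; count ≥ 0.52 → 1.

1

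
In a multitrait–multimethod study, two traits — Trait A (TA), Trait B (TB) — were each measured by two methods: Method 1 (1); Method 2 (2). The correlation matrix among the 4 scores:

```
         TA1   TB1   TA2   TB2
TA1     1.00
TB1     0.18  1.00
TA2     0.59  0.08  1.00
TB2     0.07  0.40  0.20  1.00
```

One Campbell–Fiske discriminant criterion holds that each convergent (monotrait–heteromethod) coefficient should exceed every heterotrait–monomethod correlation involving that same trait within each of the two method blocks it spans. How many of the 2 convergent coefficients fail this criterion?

Checking each validity diagonal entry against its comparison values:
TA (methods 1·2): 0.59 vs {0.18, 0.20} → pass.
TB (methods 1·2): 0.40 vs {0.18, 0.20} → pass.
0 of 2 fail.

0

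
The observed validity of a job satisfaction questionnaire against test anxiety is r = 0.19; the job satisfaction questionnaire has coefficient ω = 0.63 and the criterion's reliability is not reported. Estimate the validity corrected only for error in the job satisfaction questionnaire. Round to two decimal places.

0.24

Single correction: r_c = r_obs / √r_xx = 0.19 / √0.63 = 0.19 / 0.7937 ≈ 0.24.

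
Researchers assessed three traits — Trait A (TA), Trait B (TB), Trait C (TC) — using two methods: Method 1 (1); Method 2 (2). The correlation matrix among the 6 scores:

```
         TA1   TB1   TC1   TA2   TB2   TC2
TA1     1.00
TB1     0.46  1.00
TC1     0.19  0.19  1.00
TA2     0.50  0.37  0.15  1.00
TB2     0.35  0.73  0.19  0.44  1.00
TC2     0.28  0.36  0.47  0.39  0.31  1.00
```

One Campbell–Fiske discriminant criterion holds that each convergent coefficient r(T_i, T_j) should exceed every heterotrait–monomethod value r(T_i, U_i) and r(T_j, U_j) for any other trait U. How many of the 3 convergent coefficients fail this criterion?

0

Each convergent coefficient versus the relevant comparison correlations:
TA (methods 1·2): 0.50 vs {0.46, 0.44, 0.19, 0.39} → pass.
TB (methods 1·2): 0.73 vs {0.46, 0.44, 0.19, 0.31} → pass.
TC (methods 1·2): 0.47 vs {0.19, 0.39, 0.19, 0.31} → pass.
0 of 3 fail.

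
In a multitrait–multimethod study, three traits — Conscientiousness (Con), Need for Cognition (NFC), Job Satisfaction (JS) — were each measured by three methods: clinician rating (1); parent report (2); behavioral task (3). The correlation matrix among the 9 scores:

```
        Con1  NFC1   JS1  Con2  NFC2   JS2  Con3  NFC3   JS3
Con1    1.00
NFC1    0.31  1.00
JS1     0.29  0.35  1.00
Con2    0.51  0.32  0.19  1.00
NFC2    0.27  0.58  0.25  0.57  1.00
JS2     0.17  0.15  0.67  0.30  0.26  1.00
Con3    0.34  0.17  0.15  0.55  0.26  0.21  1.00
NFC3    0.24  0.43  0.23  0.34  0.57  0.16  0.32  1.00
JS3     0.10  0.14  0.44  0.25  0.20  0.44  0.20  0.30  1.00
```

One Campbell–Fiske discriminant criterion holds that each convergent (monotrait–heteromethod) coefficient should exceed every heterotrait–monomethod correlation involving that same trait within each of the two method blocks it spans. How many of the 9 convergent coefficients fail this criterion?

3

Each convergent coefficient versus the relevant comparison correlations:
Con (methods 1·2): 0.51 vs {0.31, 0.57, 0.29, 0.30} → fail.
Con (methods 1·3): 0.34 vs {0.31, 0.32, 0.29, 0.20} → pass.
Con (methods 2·3): 0.55 vs {0.57, 0.32, 0.30, 0.20} → fail.
NFC (methods 1·2): 0.58 vs {0.31, 0.57, 0.35, 0.26} → pass.
NFC (methods 1·3): 0.43 vs {0.31, 0.32, 0.35, 0.30} → pass.
NFC (methods 2·3): 0.57 vs {0.57, 0.32, 0.26, 0.30} → fail.
JS (methods 1·2): 0.67 vs {0.29, 0.30, 0.35, 0.26} → pass.
JS (methods 1·3): 0.44 vs {0.29, 0.20, 0.35, 0.30} → pass.
JS (methods 2·3): 0.44 vs {0.30, 0.20, 0.26, 0.30} → pass.
3 of 9 fail.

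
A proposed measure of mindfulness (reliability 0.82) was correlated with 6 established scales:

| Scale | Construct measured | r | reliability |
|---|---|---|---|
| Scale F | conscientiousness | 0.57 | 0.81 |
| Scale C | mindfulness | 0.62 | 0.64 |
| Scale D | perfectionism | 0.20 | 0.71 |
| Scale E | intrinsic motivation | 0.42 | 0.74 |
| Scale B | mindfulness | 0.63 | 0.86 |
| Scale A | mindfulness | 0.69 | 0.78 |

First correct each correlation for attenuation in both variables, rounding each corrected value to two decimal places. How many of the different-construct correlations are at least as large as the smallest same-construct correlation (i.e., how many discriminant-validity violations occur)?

Disattenuated r (r / √(r_scale · r_new)):
  Scale F (disc): 0.57 / √(0.81·0.82) = 0.70
  Scale C (conv): 0.62 / √(0.64·0.82) = 0.86
  Scale D (disc): 0.20 / √(0.71·0.82) = 0.26
  Scale E (disc): 0.42 / √(0.74·0.82) = 0.54
  Scale B (conv): 0.63 / √(0.86·0.82) = 0.75
  Scale A (conv): 0.69 / √(0.78·0.82) = 0.86
Smallest convergent = 0.75. Discriminant values: 0.70, 0.26, 0.54; count ≥ 0.75 → 0.

0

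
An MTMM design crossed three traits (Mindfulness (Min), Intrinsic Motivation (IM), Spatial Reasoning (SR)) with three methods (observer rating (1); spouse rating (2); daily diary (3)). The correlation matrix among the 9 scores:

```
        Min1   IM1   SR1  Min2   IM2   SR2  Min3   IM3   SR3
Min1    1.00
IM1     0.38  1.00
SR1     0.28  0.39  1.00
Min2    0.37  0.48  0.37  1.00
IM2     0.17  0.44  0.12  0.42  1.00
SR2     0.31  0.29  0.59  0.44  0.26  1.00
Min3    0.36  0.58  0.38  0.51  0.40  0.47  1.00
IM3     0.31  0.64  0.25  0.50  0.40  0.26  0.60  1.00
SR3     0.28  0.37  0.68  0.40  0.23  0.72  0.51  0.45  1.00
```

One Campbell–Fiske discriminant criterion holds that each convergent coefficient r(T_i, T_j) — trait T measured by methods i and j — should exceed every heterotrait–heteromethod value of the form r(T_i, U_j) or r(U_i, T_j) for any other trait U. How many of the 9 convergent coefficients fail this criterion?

Each convergent coefficient versus the relevant comparison correlations:
Min (methods 1·2): 0.37 vs {0.17, 0.48, 0.31, 0.37} → fail.
Min (methods 1·3): 0.36 vs {0.31, 0.58, 0.28, 0.38} → fail.
Min (methods 2·3): 0.51 vs {0.50, 0.40, 0.40, 0.47} → pass.
IM (methods 1·2): 0.44 vs {0.48, 0.17, 0.29, 0.12} → fail.
IM (methods 1·3): 0.64 vs {0.58, 0.31, 0.37, 0.25} → pass.
IM (methods 2·3): 0.40 vs {0.40, 0.50, 0.23, 0.26} → fail.
SR (methods 1·2): 0.59 vs {0.37, 0.31, 0.12, 0.29} → pass.
SR (methods 1·3): 0.68 vs {0.38, 0.28, 0.25, 0.37} → pass.
SR (methods 2·3): 0.72 vs {0.47, 0.40, 0.26, 0.23} → pass.
4 of 9 fail.

4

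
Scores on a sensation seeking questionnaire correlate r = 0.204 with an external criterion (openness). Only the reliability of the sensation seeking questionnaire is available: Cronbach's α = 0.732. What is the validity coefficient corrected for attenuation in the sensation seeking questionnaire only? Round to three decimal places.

0.238

Single correction: r_c = r_obs / √r_xx = 0.204 / √0.732 = 0.204 / 0.8556 ≈ 0.238.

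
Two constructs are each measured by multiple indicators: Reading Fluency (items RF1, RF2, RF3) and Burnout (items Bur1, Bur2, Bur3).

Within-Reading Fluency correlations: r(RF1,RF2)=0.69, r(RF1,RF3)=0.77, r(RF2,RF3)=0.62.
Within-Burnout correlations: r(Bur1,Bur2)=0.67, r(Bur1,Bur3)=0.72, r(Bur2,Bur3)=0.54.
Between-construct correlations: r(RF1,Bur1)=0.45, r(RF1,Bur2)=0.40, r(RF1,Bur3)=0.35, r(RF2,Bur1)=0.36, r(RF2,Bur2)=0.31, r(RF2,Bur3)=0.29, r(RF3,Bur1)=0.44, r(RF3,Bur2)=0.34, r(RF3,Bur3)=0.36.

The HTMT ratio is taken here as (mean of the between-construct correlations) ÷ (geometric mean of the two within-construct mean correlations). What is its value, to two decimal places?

0.55

Mean between = 3.30/9 = 0.3667.
Mean within-RF = 2.08/3 = 0.6933; mean within-Bur = 1.93/3 = 0.6433.
Geometric mean = √(0.6933 × 0.6433) = 0.6678.
HTMT = 0.3667 / 0.6678 = 0.55.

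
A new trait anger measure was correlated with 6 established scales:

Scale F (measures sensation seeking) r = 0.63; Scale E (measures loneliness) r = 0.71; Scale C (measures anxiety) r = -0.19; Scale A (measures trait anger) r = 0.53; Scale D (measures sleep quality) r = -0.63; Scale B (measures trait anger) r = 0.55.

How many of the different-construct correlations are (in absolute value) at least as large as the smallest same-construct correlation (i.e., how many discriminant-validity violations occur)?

3

Convergent (same construct = trait anger): Scale A, Scale B.
Smallest convergent = 0.53. Discriminant |r|: 0.63, 0.71, 0.19, 0.63; count ≥ 0.53 → 3.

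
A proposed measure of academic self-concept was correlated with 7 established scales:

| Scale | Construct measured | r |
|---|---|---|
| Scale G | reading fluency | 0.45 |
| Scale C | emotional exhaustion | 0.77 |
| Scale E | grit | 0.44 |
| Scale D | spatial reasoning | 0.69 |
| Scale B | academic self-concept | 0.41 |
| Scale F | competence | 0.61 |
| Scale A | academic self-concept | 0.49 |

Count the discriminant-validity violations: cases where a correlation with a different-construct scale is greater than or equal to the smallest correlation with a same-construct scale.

Convergent (same construct = academic self-concept): Scale B, Scale A.
Smallest convergent = 0.41. Discriminant values: 0.45, 0.77, 0.44, 0.69, 0.61; count ≥ 0.41 → 5.

5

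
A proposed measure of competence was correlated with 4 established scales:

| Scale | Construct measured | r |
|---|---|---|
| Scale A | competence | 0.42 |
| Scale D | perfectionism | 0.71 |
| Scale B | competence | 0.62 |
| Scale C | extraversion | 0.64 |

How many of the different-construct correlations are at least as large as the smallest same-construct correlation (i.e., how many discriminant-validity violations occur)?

Convergent (same construct = competence): Scale A, Scale B.
Smallest convergent = 0.42. Discriminant values: 0.71, 0.64; count ≥ 0.42 → 2.

2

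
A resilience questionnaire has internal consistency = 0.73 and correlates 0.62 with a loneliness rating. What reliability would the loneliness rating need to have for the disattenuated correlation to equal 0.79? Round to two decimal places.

0.84

r_true = r_obs / √(r_xx · r_yy) ⇒ 0.79 = 0.62 / √(0.73 · r_yy).
√(0.73 · r_yy) = 0.62 / 0.79 = 0.7848; 0.73 · r_yy = 0.6159; r_yy = 0.6159 / 0.73 ≈ 0.84.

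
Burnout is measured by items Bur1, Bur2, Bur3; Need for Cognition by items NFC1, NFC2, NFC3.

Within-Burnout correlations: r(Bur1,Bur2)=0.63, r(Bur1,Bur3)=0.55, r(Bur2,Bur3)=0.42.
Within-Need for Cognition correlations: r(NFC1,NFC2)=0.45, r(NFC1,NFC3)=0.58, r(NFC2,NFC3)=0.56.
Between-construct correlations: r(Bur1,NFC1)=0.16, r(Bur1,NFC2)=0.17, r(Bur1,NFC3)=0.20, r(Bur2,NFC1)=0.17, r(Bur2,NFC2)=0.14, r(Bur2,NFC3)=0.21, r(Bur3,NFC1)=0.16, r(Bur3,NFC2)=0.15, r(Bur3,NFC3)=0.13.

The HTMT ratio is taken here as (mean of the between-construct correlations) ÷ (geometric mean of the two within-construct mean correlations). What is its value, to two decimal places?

0.31

Between-construct mean = 1.49/9 = 0.1656.
Mean within-Bur = 1.60/3 = 0.5333; mean within-NFC = 1.59/3 = 0.5300.
Geometric mean = √(0.5333 × 0.5300) = 0.5316.
HTMT = 0.1656 / 0.5316 = 0.31.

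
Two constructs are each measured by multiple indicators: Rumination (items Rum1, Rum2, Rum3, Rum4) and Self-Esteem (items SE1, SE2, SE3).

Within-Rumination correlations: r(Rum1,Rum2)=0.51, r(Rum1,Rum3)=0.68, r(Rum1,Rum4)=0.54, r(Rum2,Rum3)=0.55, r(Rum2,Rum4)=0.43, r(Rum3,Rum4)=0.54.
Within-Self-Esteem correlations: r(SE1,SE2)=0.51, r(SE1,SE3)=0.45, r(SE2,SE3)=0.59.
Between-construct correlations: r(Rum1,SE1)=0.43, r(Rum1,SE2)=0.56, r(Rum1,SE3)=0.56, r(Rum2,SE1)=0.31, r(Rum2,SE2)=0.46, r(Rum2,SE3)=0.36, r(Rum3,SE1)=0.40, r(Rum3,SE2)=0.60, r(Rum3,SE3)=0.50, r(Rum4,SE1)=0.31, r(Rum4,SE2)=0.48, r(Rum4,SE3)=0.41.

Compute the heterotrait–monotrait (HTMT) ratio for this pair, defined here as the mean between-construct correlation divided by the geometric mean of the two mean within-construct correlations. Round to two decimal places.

0.85

Mean heterotrait r = 5.38/12 = 0.4483.
Mean within-Rum = 3.25/6 = 0.5417; mean within-SE = 1.55/3 = 0.5167.
Geometric mean = √(0.5417 × 0.5167) = 0.5291.
HTMT = 0.4483 / 0.5291 = 0.85.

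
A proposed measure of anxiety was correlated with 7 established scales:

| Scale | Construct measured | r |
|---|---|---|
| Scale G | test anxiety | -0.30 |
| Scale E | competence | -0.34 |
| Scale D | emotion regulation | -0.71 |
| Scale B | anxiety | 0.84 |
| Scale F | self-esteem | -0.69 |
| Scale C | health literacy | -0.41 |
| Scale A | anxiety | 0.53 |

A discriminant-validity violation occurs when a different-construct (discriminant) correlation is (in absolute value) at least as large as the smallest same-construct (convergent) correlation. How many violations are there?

2

Convergent (same construct = anxiety): Scale B, Scale A.
Smallest convergent = 0.53. Discriminant |r|: 0.30, 0.34, 0.71, 0.69, 0.41; count ≥ 0.53 → 2.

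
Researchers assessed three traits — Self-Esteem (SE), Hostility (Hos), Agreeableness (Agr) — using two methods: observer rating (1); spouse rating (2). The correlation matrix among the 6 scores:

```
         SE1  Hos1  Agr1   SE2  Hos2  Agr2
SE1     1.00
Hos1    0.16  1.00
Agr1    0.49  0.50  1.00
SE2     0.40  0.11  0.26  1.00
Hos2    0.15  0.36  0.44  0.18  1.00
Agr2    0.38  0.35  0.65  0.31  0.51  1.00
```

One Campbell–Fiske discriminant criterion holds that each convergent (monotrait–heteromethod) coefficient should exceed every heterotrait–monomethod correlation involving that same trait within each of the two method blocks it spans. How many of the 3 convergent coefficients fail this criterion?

2

Each convergent coefficient versus the relevant comparison correlations:
SE (methods 1·2): 0.40 vs {0.16, 0.18, 0.49, 0.31} → fail.
Hos (methods 1·2): 0.36 vs {0.16, 0.18, 0.50, 0.51} → fail.
Agr (methods 1·2): 0.65 vs {0.49, 0.31, 0.50, 0.51} → pass.
2 of 3 fail.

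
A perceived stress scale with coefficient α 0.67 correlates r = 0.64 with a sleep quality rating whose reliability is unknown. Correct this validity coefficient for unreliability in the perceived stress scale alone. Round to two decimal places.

0.78

Single correction: r_c = r_obs / √r_xx = 0.64 / √0.67 = 0.64 / 0.8185 ≈ 0.78.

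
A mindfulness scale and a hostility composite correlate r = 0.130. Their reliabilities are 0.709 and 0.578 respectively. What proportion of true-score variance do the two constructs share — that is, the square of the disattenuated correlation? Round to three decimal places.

0.041

Disattenuated r = 0.130 / √(0.709 × 0.578) = 0.130 / 0.6402 = 0.2031.
Shared true-score variance = 0.2031² = 0.0412 ≈ 0.041.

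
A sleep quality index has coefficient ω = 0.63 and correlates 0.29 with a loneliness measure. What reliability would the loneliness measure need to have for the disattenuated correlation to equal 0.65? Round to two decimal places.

0.32

r_true = r_obs / √(r_xx · r_yy) ⇒ 0.65 = 0.29 / √(0.63 · r_yy).
√(0.63 · r_yy) = 0.29 / 0.65 = 0.4462; 0.63 · r_yy = 0.1991; r_yy = 0.1991 / 0.63 ≈ 0.32.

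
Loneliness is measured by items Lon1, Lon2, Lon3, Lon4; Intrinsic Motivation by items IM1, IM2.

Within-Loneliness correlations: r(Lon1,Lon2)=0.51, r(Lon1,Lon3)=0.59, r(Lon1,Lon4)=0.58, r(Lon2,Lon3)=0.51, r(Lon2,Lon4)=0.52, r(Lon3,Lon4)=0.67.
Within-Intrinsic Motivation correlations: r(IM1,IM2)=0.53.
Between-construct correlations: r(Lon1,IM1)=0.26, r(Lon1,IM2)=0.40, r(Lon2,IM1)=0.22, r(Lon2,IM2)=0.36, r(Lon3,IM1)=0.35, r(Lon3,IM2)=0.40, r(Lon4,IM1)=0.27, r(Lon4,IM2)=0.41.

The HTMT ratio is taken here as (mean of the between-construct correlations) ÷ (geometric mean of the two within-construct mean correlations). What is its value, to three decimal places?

Mean heterotrait r = 2.67/8 = 0.3338.
Mean within-Lon = 3.38/6 = 0.5633; mean within-IM = 0.53/1 = 0.5300.
Geometric mean = √(0.5633 × 0.5300) = 0.5464.
HTMT = 0.3338 / 0.5464 = 0.611.

0.611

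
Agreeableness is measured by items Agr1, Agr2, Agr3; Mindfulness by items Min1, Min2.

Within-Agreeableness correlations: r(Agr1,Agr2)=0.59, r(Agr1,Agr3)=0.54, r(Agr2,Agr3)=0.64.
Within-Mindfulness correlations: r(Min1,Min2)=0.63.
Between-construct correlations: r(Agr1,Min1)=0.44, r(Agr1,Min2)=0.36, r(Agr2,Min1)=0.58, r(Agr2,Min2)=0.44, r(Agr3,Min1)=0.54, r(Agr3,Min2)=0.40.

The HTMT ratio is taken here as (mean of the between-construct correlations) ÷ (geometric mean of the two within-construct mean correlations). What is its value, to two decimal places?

0.75

Mean heterotrait r = 2.76/6 = 0.4600.
Mean within-Agr = 1.77/3 = 0.5900; mean within-Min = 0.63/1 = 0.6300.
Geometric mean = √(0.5900 × 0.6300) = 0.6097.
HTMT = 0.4600 / 0.6097 = 0.75.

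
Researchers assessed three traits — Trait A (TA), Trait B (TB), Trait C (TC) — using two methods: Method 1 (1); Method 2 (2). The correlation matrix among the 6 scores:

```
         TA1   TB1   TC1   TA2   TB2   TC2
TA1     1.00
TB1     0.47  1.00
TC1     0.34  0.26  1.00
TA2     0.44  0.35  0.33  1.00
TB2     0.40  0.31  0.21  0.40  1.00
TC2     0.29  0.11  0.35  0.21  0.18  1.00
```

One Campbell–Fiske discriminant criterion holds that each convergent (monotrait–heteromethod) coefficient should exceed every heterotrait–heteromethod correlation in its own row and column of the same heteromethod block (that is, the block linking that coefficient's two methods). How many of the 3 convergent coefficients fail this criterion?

Convergent coefficients and their comparison sets:
TA (methods 1·2): 0.44 vs {0.40, 0.35, 0.29, 0.33} → pass.
TB (methods 1·2): 0.31 vs {0.35, 0.40, 0.11, 0.21} → fail.
TC (methods 1·2): 0.35 vs {0.33, 0.29, 0.21, 0.11} → pass.
1 of 3 fail.

1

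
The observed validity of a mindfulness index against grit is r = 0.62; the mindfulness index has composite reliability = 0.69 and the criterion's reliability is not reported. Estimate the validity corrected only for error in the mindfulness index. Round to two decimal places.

0.75

Single correction: r_c = r_obs / √r_xx = 0.62 / √0.69 = 0.62 / 0.8307 ≈ 0.75.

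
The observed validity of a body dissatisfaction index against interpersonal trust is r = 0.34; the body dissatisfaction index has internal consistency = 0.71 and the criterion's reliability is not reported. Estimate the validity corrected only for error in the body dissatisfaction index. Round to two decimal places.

0.40

Single correction: r_c = r_obs / √r_xx = 0.34 / √0.71 = 0.34 / 0.8426 ≈ 0.40.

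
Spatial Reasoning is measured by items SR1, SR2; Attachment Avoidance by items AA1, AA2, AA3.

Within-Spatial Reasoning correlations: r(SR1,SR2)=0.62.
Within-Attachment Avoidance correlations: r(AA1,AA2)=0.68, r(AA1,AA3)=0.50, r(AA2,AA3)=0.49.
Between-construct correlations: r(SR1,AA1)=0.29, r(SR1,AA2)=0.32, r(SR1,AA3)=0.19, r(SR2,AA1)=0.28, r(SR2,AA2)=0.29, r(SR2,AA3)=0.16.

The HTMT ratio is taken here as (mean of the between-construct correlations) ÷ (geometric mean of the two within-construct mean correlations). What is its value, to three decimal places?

0.434

Mean heterotrait r = 1.53/6 = 0.2550.
Mean within-SR = 0.62/1 = 0.6200; mean within-AA = 1.67/3 = 0.5567.
Geometric mean = √(0.6200 × 0.5567) = 0.5875.
HTMT = 0.2550 / 0.5875 = 0.434.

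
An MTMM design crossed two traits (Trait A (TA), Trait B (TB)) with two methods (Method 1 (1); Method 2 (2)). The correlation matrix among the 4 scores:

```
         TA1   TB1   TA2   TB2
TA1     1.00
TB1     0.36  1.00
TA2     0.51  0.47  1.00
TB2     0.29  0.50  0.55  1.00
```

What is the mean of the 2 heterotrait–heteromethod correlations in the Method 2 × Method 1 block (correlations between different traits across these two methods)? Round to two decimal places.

0.38

HTHM values (method 2 × method 1): 0.47, 0.29; mean = 0.76/2 = 0.38.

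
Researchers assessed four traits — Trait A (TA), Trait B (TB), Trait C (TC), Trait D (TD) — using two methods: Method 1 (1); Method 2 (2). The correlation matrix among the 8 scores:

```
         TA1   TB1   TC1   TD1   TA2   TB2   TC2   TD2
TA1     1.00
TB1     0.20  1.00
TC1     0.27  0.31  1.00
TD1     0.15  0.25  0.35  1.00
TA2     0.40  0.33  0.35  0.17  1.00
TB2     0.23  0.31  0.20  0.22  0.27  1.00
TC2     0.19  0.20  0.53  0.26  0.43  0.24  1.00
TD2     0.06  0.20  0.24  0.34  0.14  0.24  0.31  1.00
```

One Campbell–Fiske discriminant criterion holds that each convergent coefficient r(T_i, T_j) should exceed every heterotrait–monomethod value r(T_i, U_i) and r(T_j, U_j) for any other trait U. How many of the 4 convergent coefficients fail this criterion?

3

Convergent coefficients and their comparison sets:
TA (methods 1·2): 0.40 vs {0.20, 0.27, 0.27, 0.43, 0.15, 0.14} → fail.
TB (methods 1·2): 0.31 vs {0.20, 0.27, 0.31, 0.24, 0.25, 0.24} → fail.
TC (methods 1·2): 0.53 vs {0.27, 0.43, 0.31, 0.24, 0.35, 0.31} → pass.
TD (methods 1·2): 0.34 vs {0.15, 0.14, 0.25, 0.24, 0.35, 0.31} → fail.
3 of 4 fail.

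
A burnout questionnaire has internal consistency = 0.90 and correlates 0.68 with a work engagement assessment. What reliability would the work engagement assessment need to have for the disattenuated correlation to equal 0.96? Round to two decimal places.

r_true = r_obs / √(r_xx · r_yy) ⇒ 0.96 = 0.68 / √(0.90 · r_yy).
√(0.90 · r_yy) = 0.68 / 0.96 = 0.7083; 0.90 · r_yy = 0.5017; r_yy = 0.5017 / 0.90 ≈ 0.56.

0.56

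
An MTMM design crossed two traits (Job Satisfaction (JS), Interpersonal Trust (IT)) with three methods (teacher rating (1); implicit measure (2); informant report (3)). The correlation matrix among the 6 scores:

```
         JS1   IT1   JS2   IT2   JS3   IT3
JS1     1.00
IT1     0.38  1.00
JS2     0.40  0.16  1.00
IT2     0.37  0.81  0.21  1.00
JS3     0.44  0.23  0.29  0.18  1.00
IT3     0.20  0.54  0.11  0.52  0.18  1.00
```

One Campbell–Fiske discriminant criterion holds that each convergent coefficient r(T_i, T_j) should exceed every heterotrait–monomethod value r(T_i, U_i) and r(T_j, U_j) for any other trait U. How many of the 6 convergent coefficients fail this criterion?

Checking each validity diagonal entry against its comparison values:
JS (methods 1·2): 0.40 vs {0.38, 0.21} → pass.
JS (methods 1·3): 0.44 vs {0.38, 0.18} → pass.
JS (methods 2·3): 0.29 vs {0.21, 0.18} → pass.
IT (methods 1·2): 0.81 vs {0.38, 0.21} → pass.
IT (methods 1·3): 0.54 vs {0.38, 0.18} → pass.
IT (methods 2·3): 0.52 vs {0.21, 0.18} → pass.
0 of 6 fail.

0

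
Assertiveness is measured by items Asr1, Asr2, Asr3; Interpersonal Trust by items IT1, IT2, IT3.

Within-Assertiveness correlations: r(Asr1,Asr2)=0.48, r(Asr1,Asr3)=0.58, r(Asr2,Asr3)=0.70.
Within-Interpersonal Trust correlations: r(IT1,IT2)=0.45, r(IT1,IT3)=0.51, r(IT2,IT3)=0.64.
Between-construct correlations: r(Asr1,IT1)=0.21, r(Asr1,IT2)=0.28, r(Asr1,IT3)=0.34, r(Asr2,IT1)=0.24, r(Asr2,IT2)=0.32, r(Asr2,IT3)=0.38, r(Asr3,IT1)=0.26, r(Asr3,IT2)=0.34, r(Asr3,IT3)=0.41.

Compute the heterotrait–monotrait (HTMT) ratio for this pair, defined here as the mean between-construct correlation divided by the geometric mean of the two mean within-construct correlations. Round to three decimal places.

Mean heterotrait r = 2.78/9 = 0.3089.
Mean within-Asr = 1.76/3 = 0.5867; mean within-IT = 1.60/3 = 0.5333.
Geometric mean = √(0.5867 × 0.5333) = 0.5594.
HTMT = 0.3089 / 0.5594 = 0.552.

0.552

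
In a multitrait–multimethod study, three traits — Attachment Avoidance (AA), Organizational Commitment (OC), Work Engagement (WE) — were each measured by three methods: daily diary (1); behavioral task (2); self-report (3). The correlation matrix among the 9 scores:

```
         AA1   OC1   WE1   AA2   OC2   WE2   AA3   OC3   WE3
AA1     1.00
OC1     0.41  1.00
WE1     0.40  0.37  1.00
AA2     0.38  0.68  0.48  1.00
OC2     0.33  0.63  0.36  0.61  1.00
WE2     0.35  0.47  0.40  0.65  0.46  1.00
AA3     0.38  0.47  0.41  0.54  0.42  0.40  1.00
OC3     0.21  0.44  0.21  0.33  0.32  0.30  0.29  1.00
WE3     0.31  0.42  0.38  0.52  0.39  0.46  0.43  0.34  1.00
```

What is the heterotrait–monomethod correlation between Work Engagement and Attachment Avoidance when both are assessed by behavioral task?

Different traits, same method: r(WE2, AA2) = 0.65.

0.65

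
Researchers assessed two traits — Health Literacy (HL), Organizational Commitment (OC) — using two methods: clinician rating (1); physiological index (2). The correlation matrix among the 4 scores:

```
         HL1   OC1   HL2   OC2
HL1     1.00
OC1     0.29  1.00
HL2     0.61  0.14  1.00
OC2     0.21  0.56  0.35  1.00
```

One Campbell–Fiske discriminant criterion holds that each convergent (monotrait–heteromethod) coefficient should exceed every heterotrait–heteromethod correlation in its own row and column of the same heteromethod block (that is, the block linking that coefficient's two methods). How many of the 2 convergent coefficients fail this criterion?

Each convergent coefficient versus the relevant comparison correlations:
HL (methods 1·2): 0.61 vs {0.21, 0.14} → pass.
OC (methods 1·2): 0.56 vs {0.14, 0.21} → pass.
0 of 2 fail.

0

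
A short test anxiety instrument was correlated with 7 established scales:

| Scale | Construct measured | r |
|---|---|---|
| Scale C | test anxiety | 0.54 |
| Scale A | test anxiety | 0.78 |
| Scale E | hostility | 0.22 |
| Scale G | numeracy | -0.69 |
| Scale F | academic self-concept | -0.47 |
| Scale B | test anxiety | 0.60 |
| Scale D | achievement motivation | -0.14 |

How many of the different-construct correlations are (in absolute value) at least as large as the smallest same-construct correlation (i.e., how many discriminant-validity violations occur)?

1

Convergent (same construct = test anxiety): Scale C, Scale A, Scale B.
Smallest convergent = 0.54. Discriminant |r|: 0.22, 0.69, 0.47, 0.14; count ≥ 0.54 → 1.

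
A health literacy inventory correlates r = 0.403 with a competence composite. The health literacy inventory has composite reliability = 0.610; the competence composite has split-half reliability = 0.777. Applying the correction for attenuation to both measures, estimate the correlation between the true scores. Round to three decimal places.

0.585

r_true = r_obs / √(r_xx · r_yy) = 0.403 / √(0.610 × 0.777) = 0.403 / √0.473970 = 0.403 / 0.6885 ≈ 0.585.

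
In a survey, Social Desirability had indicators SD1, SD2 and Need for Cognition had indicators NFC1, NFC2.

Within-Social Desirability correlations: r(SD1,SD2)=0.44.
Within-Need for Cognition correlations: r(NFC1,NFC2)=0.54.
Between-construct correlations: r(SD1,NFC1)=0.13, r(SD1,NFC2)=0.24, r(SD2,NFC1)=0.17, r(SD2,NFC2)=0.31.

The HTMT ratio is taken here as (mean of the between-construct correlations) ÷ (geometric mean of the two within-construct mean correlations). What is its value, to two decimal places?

0.44

Between-construct mean = 0.85/4 = 0.2125.
Mean within-SD = 0.44/1 = 0.4400; mean within-NFC = 0.54/1 = 0.5400.
Geometric mean = √(0.4400 × 0.5400) = 0.4874.
HTMT = 0.2125 / 0.4874 = 0.44.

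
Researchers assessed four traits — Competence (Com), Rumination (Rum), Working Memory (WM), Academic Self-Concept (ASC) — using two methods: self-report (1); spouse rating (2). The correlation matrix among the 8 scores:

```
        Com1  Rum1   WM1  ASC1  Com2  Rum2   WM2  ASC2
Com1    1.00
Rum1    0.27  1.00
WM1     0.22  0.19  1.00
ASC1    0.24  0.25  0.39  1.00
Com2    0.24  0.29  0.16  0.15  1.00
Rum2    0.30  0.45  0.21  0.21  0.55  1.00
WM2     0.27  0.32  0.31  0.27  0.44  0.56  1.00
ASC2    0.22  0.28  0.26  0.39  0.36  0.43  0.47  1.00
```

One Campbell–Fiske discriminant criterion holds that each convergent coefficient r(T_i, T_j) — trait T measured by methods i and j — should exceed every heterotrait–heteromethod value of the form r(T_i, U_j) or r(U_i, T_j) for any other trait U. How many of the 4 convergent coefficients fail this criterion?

2

Checking each validity diagonal entry against its comparison values:
Com (methods 1·2): 0.24 vs {0.30, 0.29, 0.27, 0.16, 0.22, 0.15} → fail.
Rum (methods 1·2): 0.45 vs {0.29, 0.30, 0.32, 0.21, 0.28, 0.21} → pass.
WM (methods 1·2): 0.31 vs {0.16, 0.27, 0.21, 0.32, 0.26, 0.27} → fail.
ASC (methods 1·2): 0.39 vs {0.15, 0.22, 0.21, 0.28, 0.27, 0.26} → pass.
2 of 4 fail.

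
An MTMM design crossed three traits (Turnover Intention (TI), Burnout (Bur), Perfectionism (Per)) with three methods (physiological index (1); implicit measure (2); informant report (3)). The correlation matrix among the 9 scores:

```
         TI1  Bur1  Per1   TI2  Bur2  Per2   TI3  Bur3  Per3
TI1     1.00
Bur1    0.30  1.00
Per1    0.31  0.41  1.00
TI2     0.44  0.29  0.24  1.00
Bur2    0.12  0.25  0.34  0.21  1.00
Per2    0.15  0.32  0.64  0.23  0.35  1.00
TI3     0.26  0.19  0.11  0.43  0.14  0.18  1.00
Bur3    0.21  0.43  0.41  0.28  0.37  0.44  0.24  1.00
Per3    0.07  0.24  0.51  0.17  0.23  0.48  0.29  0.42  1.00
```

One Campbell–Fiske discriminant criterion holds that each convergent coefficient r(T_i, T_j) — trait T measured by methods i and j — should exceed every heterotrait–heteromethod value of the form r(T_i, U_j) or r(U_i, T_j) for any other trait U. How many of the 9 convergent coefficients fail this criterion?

Convergent coefficients and their comparison sets:
TI (methods 1·2): 0.44 vs {0.12, 0.29, 0.15, 0.24} → pass.
TI (methods 1·3): 0.26 vs {0.21, 0.19, 0.07, 0.11} → pass.
TI (methods 2·3): 0.43 vs {0.28, 0.14, 0.17, 0.18} → pass.
Bur (methods 1·2): 0.25 vs {0.29, 0.12, 0.32, 0.34} → fail.
Bur (methods 1·3): 0.43 vs {0.19, 0.21, 0.24, 0.41} → pass.
Bur (methods 2·3): 0.37 vs {0.14, 0.28, 0.23, 0.44} → fail.
Per (methods 1·2): 0.64 vs {0.24, 0.15, 0.34, 0.32} → pass.
Per (methods 1·3): 0.51 vs {0.11, 0.07, 0.41, 0.24} → pass.
Per (methods 2·3): 0.48 vs {0.18, 0.17, 0.44, 0.23} → pass.
2 of 9 fail.

2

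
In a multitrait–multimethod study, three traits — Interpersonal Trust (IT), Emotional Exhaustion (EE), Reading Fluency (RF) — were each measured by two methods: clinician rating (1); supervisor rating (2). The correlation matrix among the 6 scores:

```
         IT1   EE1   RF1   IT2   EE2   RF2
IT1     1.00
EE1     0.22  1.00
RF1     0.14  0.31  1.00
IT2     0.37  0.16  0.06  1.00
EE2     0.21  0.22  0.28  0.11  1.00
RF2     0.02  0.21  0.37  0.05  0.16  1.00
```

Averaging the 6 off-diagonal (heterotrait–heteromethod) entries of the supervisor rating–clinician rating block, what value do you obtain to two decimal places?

0.16

HTHM values (method 2 × method 1): 0.16, 0.06, 0.21, 0.28, 0.02, 0.21; mean = 0.94/6 = 0.16.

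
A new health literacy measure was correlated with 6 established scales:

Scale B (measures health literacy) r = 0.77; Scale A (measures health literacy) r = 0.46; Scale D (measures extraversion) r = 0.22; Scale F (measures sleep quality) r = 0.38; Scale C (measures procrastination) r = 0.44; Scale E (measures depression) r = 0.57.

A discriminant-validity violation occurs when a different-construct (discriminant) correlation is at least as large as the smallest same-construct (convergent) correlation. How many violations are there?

Convergent (same construct = health literacy): Scale B, Scale A.
Smallest convergent = 0.46. Discriminant values: 0.22, 0.38, 0.44, 0.57; count ≥ 0.46 → 1.

1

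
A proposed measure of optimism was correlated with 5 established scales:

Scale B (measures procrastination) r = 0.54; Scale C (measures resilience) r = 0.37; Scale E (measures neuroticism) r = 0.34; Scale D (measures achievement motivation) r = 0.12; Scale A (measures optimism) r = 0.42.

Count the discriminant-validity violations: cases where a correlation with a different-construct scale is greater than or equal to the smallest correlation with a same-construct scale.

Convergent (same construct = optimism): Scale A.
Smallest convergent = 0.42. Discriminant values: 0.54, 0.37, 0.34, 0.12; count ≥ 0.42 → 1.

1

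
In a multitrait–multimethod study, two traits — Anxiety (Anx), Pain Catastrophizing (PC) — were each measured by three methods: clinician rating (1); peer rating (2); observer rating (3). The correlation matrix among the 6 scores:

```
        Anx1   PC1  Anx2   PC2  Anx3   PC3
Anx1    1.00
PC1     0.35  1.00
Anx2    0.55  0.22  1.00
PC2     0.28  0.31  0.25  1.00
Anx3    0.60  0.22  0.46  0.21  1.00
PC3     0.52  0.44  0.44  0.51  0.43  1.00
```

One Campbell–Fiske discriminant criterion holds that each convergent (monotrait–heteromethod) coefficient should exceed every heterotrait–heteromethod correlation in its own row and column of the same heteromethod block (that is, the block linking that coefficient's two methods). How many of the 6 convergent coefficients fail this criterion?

1

Convergent coefficients and their comparison sets:
Anx (methods 1·2): 0.55 vs {0.28, 0.22} → pass.
Anx (methods 1·3): 0.60 vs {0.52, 0.22} → pass.
Anx (methods 2·3): 0.46 vs {0.44, 0.21} → pass.
PC (methods 1·2): 0.31 vs {0.22, 0.28} → pass.
PC (methods 1·3): 0.44 vs {0.22, 0.52} → fail.
PC (methods 2·3): 0.51 vs {0.21, 0.44} → pass.
1 of 6 fail.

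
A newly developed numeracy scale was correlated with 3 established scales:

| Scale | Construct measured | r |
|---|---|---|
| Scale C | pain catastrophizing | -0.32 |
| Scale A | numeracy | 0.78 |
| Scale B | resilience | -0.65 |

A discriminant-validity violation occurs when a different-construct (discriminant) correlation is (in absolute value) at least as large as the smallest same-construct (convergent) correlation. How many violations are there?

Convergent (same construct = numeracy): Scale A.
Smallest convergent = 0.78. Discriminant |r|: 0.32, 0.65; count ≥ 0.78 → 0.

0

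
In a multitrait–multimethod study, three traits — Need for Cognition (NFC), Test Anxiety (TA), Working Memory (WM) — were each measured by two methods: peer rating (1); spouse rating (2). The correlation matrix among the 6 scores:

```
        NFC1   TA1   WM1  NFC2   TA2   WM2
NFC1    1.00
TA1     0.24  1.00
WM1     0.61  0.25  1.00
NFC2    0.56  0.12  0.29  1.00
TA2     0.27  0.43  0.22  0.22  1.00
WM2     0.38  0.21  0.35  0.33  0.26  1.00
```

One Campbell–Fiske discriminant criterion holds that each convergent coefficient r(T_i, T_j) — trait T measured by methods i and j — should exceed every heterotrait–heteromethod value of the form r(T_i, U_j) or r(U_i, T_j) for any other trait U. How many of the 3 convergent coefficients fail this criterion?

Checking each validity diagonal entry against its comparison values:
NFC (methods 1·2): 0.56 vs {0.27, 0.12, 0.38, 0.29} → pass.
TA (methods 1·2): 0.43 vs {0.12, 0.27, 0.21, 0.22} → pass.
WM (methods 1·2): 0.35 vs {0.29, 0.38, 0.22, 0.21} → fail.
1 of 3 fail.

1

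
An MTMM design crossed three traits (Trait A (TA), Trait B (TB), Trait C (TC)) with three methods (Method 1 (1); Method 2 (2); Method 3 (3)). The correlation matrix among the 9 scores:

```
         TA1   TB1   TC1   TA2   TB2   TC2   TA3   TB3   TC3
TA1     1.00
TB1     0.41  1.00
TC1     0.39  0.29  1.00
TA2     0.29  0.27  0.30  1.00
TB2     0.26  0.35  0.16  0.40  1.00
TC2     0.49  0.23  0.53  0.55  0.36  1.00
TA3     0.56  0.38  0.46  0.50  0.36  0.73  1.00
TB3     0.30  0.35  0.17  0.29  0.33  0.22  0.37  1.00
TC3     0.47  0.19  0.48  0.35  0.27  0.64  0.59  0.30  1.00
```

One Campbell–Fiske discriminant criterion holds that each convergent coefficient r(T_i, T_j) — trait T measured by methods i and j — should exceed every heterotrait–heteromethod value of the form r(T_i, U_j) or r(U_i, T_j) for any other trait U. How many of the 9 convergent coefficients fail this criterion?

5

Each convergent coefficient versus the relevant comparison correlations:
TA (methods 1·2): 0.29 vs {0.26, 0.27, 0.49, 0.30} → fail.
TA (methods 1·3): 0.56 vs {0.30, 0.38, 0.47, 0.46} → pass.
TA (methods 2·3): 0.50 vs {0.29, 0.36, 0.35, 0.73} → fail.
TB (methods 1·2): 0.35 vs {0.27, 0.26, 0.23, 0.16} → pass.
TB (methods 1·3): 0.35 vs {0.38, 0.30, 0.19, 0.17} → fail.
TB (methods 2·3): 0.33 vs {0.36, 0.29, 0.27, 0.22} → fail.
TC (methods 1·2): 0.53 vs {0.30, 0.49, 0.16, 0.23} → pass.
TC (methods 1·3): 0.48 vs {0.46, 0.47, 0.17, 0.19} → pass.
TC (methods 2·3): 0.64 vs {0.73, 0.35, 0.22, 0.27} → fail.
5 of 9 fail.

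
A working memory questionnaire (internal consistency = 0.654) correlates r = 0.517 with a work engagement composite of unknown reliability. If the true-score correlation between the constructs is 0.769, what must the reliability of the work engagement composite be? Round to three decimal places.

r_true = r_obs / √(r_xx · r_yy) ⇒ 0.769 = 0.517 / √(0.654 · r_yy).
√(0.654 · r_yy) = 0.517 / 0.769 = 0.6723; 0.654 · r_yy = 0.4520; r_yy = 0.4520 / 0.654 ≈ 0.691.

0.691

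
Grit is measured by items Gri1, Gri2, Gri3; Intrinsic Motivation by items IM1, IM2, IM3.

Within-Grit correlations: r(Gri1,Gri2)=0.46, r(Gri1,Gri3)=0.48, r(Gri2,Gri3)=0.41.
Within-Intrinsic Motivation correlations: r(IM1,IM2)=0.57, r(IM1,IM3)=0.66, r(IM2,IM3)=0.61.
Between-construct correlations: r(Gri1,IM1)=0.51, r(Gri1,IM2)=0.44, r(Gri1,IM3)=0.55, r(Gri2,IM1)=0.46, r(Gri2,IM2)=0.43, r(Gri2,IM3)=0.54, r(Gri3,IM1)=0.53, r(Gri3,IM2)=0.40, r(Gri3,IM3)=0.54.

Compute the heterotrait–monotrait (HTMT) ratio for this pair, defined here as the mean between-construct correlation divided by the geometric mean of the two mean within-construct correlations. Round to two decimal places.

0.93

Between-construct mean = 4.40/9 = 0.4889.
Mean within-Gri = 1.35/3 = 0.4500; mean within-IM = 1.84/3 = 0.6133.
Geometric mean = √(0.4500 × 0.6133) = 0.5253.
HTMT = 0.4889 / 0.5253 = 0.93.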